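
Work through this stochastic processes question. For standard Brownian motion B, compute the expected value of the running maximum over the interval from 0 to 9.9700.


E(max B(s)) = sqrt(2t/pi)
= sqrt(2*9.9700/pi)
= sqrt(6.3471)
= 2.5193

2.5193


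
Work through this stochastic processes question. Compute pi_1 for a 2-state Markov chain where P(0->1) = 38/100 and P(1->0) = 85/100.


Stationary distribution: pi_0 = p10/(p01+p10), pi_1 = p01/(p01+p10)
p01 = 0.3800, p10 = 0.8500
pi_1 = 0.3089

0.3089


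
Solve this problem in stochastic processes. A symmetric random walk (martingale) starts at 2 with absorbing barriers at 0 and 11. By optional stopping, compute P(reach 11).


By optional stopping theorem: E(M at tau) = M(0) = 2
P(hit 11)*11 + P(hit 0)*0 = 2
P(hit 11) = (2 - 0)/(11 - 0) = 2/11 = 0.1818

0.1818


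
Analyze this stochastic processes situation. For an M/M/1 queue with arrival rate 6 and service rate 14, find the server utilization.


rho = lambda/mu
= 6/14
= 0.4286

0.4286


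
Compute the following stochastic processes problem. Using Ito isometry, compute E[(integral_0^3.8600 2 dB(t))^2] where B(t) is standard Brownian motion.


By Ito isometry: E[(int f dB)^2] = int f^2 dt
= 2^2 * 3.8600
= 4 * 3.8600 = 15.4400

15.4400


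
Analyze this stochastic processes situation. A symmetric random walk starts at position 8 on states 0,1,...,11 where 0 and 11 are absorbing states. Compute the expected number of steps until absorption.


For symmetric RW on 0,...,N with absorbing barriers, E(i) = i*(N-i)
E(8) = 8 * 3 = 24

24


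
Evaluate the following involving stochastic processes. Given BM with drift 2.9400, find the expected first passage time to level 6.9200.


Expected first passage time = a/mu
= 6.9200/2.9400
= 2.3537

2.3537


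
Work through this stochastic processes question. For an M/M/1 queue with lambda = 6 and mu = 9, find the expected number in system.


rho = 6/9 = 0.6667
L = rho/(1-rho)
= 0.6667/0.3333
= 2.0000

2.0000


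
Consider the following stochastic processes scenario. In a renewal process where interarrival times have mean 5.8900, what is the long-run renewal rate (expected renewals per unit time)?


Long-run renewal rate = 1/E(X)
= 1/5.8900
= 0.1698

0.1698


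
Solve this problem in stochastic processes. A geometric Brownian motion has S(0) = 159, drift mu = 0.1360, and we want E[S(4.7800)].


E[S(t)] = S(0) * exp(mu * t)
= 159 * exp(0.1360 * 4.7800)
= 159 * 1.9157
= 304.5954

304.5954


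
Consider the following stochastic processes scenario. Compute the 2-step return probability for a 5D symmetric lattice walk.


P(return in 2 steps) = P(reverse first step) = 1/(2d)
= 1/10
= 0.1000

0.1000


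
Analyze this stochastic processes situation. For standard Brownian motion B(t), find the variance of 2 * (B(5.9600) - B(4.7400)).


Var(alpha*(B(t)-B(s))) = alpha^2 * (t-s)
= 2^2 * (5.9600 - 4.7400)
= 4 * 1.2200
= 4.8800

4.8800


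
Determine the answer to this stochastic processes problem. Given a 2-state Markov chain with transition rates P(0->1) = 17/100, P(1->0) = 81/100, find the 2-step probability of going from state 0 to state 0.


Computing P^2 by matrix multiplication.
P = [[0.8300, 0.1700], [0.8100, 0.1900]]
After raising P to the power 2:
P^2(0,0) = 0.8266

0.8266


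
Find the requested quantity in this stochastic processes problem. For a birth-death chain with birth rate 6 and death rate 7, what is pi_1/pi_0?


For birth-death process, pi_n/pi_0 = (lambda/mu)^n
= (6/7)^1
= 0.8571

0.8571


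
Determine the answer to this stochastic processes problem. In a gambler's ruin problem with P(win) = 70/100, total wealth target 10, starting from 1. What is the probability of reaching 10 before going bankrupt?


Gambler's ruin formula:
r = q/p = 0.3000/0.7000 = 0.4286
P(win) = (1 - r^i)/(1 - r^N)
= (1 - 0.4286^1)/(1 - 0.4286^10)
= 0.5715

0.5715


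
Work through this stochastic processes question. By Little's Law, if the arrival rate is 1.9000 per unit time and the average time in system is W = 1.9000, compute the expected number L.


Little's Law: L = lambda * W
= 1.9000 * 1.9000
= 3.6100

3.6100


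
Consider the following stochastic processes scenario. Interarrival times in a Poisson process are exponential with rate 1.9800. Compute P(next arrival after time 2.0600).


P(X > t) = exp(-lambda * t)
= exp(-1.9800 * 2.0600)
= exp(-4.0788) = 0.0169

0.0169


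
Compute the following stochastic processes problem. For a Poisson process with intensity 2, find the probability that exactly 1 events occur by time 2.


P(N(t)=k) = (lambda*t)^k * exp(-lambda*t) / k!
lambda*t = 4
= 4^1 * exp(-4) / 1!
= 4 * 0.0183 / 1
= 0.0733

0.0733


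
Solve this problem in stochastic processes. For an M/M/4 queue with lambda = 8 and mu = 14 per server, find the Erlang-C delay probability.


a = lambda/mu = 0.5714
rho = a/c = 0.1429
Erlang-C formula applied:
C(c,a) = 0.0029

0.0029


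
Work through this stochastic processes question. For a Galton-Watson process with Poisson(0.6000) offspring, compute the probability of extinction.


Since mu = 0.6000 <= 1, extinction probability = 1.

1.0000


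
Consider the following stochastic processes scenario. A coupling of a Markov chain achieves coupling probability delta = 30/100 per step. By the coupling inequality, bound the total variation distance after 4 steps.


TV distance bound <= (1-delta)^n
= (1 - 0.3000)^4
= 0.7000^4
= 0.2401

0.2401


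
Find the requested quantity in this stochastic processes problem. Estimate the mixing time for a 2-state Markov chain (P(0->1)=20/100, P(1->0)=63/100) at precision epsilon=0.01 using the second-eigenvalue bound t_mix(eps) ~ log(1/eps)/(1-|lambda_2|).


lambda_2 = |1 - p01 - p10| = |1 - 0.2000 - 0.6300| = 0.1700
t_mix ~ log(1/eps)/(1 - |lambda_2|)
= log(100)/(1 - 0.1700) = 4.6052/0.8300
= 5.5484

5.5484


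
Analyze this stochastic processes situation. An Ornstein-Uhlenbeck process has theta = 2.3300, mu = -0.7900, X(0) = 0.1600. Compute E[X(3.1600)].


E[X(t)] = mu + (X(0) - mu)*exp(-theta*t)
= -0.7900 + (0.1600 - -0.7900)*exp(-2.3300*3.1600)
= -0.7900 + 0.9500 * 6.3442e-04
= -0.7894

-0.7894


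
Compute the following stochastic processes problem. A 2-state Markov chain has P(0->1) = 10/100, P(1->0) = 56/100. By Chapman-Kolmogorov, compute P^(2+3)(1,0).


P^5 = P^2 * P^3
Computing via matrix multiplication of the transition matrix.
Entry (1,0) of P^5 = 0.8446

0.8446


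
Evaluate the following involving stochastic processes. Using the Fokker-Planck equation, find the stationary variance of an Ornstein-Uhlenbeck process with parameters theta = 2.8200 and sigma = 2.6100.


Stationary variance = sigma^2 / (2*theta)
= 2.6100^2 / (2*2.8200)
= 6.8121 / 5.6400
= 1.2078

1.2078


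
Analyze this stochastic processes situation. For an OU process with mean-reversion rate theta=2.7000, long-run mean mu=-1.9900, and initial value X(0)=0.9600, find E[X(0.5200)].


E[X(t)] = mu + (X(0) - mu)*exp(-theta*t)
= -1.9900 + (0.9600 - -1.9900)*exp(-2.7000*0.5200)
= -1.9900 + 2.9500 * 0.2456
= -1.2654

-1.2654


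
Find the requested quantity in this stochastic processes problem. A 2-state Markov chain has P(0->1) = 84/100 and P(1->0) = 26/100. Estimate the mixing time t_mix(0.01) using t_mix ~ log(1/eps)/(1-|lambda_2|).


lambda_2 = |1 - p01 - p10| = |1 - 0.8400 - 0.2600| = 0.1000
t_mix ~ log(1/eps)/(1 - |lambda_2|)
= log(100)/(1 - 0.1000) = 4.6052/0.9000
= 5.1169

5.1169


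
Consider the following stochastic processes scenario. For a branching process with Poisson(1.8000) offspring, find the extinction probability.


Since mu = 1.8000 > 1, extinction prob q < 1.
Solve s = exp(mu*(s-1)) iteratively.
q = 0.2676

0.2676


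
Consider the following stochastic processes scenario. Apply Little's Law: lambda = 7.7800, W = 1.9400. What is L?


Little's Law: L = lambda * W
= 7.7800 * 1.9400
= 15.0932

15.0932


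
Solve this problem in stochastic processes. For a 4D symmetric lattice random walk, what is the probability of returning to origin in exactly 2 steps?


P(return in 2 steps) = P(reverse first step) = 1/(2d)
= 1/8
= 0.1250

0.1250


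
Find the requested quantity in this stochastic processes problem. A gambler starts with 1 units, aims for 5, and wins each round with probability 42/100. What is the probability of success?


Gambler's ruin formula:
r = q/p = 0.5800/0.4200 = 1.3810
P(win) = (1 - r^i)/(1 - r^N)
= (1 - 1.3810^1)/(1 - 1.3810^5)
= 0.0947

0.0947


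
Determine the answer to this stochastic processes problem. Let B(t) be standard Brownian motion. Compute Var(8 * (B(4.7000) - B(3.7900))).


Var(alpha*(B(t)-B(s))) = alpha^2 * (t-s)
= 8^2 * (4.7000 - 3.7900)
= 64 * 0.9100
= 58.2400

58.2400


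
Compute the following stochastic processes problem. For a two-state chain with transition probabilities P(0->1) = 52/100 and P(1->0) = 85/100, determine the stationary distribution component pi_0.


Stationary distribution: pi_0 = p10/(p01+p10), pi_1 = p01/(p01+p10)
p01 = 0.5200, p10 = 0.8500
pi_0 = 0.6204

0.6204


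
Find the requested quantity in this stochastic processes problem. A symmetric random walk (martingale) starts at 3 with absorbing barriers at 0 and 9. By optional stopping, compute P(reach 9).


By optional stopping theorem: E(M at tau) = M(0) = 3
P(hit 9)*9 + P(hit 0)*0 = 3
P(hit 9) = (3 - 0)/(9 - 0) = 1/3 = 0.3333

0.3333


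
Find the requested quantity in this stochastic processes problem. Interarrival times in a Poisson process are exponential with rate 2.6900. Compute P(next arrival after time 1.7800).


P(X > t) = exp(-lambda * t)
= exp(-2.6900 * 1.7800)
= exp(-4.7882) = 0.0083

0.0083


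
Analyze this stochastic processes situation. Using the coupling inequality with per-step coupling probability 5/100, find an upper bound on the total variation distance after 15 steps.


TV distance bound <= (1-delta)^n
= (1 - 0.0500)^15
= 0.9500^15
= 0.4633

0.4633


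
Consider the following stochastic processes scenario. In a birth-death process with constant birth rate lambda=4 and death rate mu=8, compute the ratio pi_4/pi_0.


For birth-death process, pi_n/pi_0 = (lambda/mu)^n
= (4/8)^4
= 0.0625

0.0625


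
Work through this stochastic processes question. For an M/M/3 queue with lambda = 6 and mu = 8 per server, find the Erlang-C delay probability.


a = lambda/mu = 0.7500
rho = a/c = 0.2500
Erlang-C formula applied:
C(c,a) = 0.0441

0.0441


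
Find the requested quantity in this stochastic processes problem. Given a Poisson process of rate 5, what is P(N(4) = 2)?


P(N(t)=k) = (lambda*t)^k * exp(-lambda*t) / k!
lambda*t = 20
= 20^2 * exp(-20) / 2!
= 400 * 2.0612e-09 / 2
= 4.1223e-07

4.1223e-07


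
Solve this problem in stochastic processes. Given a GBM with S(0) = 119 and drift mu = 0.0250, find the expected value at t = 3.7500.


E[S(t)] = S(0) * exp(mu * t)
= 119 * exp(0.0250 * 3.7500)
= 119 * 1.0983
= 130.6959

130.6959


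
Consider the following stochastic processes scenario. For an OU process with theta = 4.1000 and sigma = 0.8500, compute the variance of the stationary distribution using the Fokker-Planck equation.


Stationary variance = sigma^2 / (2*theta)
= 0.8500^2 / (2*4.1000)
= 0.7225 / 8.2000
= 0.0881

0.0881


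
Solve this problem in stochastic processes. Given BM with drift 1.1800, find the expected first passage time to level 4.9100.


Expected first passage time = a/mu
= 4.9100/1.1800
= 4.1610

4.1610


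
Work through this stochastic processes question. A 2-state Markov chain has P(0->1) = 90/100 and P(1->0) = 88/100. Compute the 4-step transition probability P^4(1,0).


Computing P^4 by matrix multiplication.
P = [[0.1000, 0.9000], [0.8800, 0.1200]]
After raising P to the power 4:
P^4(1,0) = 0.3114

0.3114


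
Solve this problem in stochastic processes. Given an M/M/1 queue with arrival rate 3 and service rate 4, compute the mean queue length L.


rho = 3/4 = 0.7500
L = rho/(1-rho)
= 0.7500/0.2500
= 3.0000

3.0000


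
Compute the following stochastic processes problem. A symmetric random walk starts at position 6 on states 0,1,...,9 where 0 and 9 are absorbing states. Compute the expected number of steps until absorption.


For symmetric RW on 0,...,N with absorbing barriers, E(i) = i*(N-i)
E(6) = 6 * 3 = 18

18


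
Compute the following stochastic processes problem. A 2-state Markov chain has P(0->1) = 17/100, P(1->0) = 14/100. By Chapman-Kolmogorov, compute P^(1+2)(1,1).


P^3 = P^1 * P^2
Computing via matrix multiplication of the transition matrix.
Entry (1,1) of P^3 = 0.6967

0.6967


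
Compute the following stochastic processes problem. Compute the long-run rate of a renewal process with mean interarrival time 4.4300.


Long-run renewal rate = 1/E(X)
= 1/4.4300
= 0.2257

0.2257


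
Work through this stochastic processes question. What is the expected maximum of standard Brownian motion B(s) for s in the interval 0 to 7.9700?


E(max B(s)) = sqrt(2t/pi)
= sqrt(2*7.9700/pi)
= sqrt(5.0739)
= 2.2525

2.2525


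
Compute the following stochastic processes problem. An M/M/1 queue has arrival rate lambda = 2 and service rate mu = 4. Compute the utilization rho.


rho = lambda/mu
= 2/4
= 0.5000

0.5000


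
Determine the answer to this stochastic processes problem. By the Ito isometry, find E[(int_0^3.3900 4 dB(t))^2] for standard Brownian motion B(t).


By Ito isometry: E[(int f dB)^2] = int f^2 dt
= 4^2 * 3.3900
= 16 * 3.3900 = 54.2400

54.2400


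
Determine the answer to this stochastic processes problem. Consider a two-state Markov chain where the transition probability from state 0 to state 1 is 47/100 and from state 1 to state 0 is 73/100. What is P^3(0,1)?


Computing P^3 by matrix multiplication.
P = [[0.5300, 0.4700], [0.7300, 0.2700]]
After raising P to the power 3:
P^3(0,1) = 0.3948

0.3948


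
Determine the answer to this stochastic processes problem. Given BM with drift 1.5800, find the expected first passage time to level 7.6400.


Expected first passage time = a/mu
= 7.6400/1.5800
= 4.8354

4.8354


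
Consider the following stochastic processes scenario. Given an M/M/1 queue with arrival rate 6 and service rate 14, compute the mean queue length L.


rho = 6/14 = 0.4286
L = rho/(1-rho)
= 0.4286/0.5714
= 0.7500

0.7500


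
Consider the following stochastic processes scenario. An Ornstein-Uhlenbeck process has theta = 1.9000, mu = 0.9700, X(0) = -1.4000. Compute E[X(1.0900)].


E[X(t)] = mu + (X(0) - mu)*exp(-theta*t)
= 0.9700 + (-1.4000 - 0.9700)*exp(-1.9000*1.0900)
= 0.9700 + -2.3700 * 0.1261
= 0.6712

0.6712


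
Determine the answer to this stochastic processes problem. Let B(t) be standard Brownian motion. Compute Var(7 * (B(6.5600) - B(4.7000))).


Var(alpha*(B(t)-B(s))) = alpha^2 * (t-s)
= 7^2 * (6.5600 - 4.7000)
= 49 * 1.8600
= 91.1400

91.1400


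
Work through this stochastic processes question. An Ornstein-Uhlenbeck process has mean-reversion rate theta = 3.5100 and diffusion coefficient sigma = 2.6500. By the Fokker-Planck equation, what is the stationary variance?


Stationary variance = sigma^2 / (2*theta)
= 2.6500^2 / (2*3.5100)
= 7.0225 / 7.0200
= 1.0004

1.0004


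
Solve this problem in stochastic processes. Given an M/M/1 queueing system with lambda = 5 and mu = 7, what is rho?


rho = lambda/mu
= 5/7
= 0.7143

0.7143


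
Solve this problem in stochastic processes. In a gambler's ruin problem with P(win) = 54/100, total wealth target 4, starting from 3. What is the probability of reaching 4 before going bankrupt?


Gambler's ruin formula:
r = q/p = 0.4600/0.5400 = 0.8519
P(win) = (1 - r^i)/(1 - r^N)
= (1 - 0.8519^3)/(1 - 0.8519^4)
= 0.8066

0.8066


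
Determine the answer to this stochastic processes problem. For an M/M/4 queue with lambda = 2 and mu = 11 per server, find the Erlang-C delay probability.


a = lambda/mu = 0.1818
rho = a/c = 0.0455
Erlang-C formula applied:
C(c,a) = 3.9772e-05

3.9772e-05


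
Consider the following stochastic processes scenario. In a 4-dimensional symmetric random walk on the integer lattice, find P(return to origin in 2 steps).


P(return in 2 steps) = P(reverse first step) = 1/(2d)
= 1/8
= 0.1250

0.1250


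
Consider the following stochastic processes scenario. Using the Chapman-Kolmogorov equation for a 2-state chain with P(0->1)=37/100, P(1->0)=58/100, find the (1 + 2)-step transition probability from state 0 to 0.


P^3 = P^1 * P^2
Computing via matrix multiplication of the transition matrix.
Entry (0,0) of P^3 = 0.6106

0.6106


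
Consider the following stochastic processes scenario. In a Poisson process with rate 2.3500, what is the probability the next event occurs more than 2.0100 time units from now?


P(X > t) = exp(-lambda * t)
= exp(-2.3500 * 2.0100)
= exp(-4.7235) = 0.0089

0.0089


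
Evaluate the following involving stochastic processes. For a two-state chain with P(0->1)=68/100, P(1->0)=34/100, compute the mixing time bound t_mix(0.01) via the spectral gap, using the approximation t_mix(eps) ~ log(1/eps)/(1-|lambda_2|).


lambda_2 = |1 - p01 - p10| = |1 - 0.6800 - 0.3400| = 0.0200
t_mix ~ log(1/eps)/(1 - |lambda_2|)
= log(100)/(1 - 0.0200) = 4.6052/0.9800
= 4.6992

4.6992


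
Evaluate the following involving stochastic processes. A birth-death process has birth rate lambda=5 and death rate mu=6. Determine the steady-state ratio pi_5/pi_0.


For birth-death process, pi_n/pi_0 = (lambda/mu)^n
= (5/6)^5
= 0.4019

0.4019


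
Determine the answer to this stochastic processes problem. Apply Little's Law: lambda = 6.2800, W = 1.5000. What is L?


Little's Law: L = lambda * W
= 6.2800 * 1.5000
= 9.4200

9.4200


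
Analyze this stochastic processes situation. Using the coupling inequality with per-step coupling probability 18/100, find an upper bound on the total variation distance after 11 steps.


TV distance bound <= (1-delta)^n
= (1 - 0.1800)^11
= 0.8200^11
= 0.1127

0.1127


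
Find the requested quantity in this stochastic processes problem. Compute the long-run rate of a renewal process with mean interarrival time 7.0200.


Long-run renewal rate = 1/E(X)
= 1/7.0200
= 0.1425

0.1425


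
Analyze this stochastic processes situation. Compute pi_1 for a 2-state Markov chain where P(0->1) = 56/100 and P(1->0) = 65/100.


Stationary distribution: pi_0 = p10/(p01+p10), pi_1 = p01/(p01+p10)
p01 = 0.5600, p10 = 0.6500
pi_1 = 0.4628

0.4628


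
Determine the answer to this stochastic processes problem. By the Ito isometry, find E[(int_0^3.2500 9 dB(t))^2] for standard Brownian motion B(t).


By Ito isometry: E[(int f dB)^2] = int f^2 dt
= 9^2 * 3.2500
= 81 * 3.2500 = 263.2500

263.2500


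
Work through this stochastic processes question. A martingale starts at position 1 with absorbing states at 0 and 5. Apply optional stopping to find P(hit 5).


By optional stopping theorem: E(M at tau) = M(0) = 1
P(hit 5)*5 + P(hit 0)*0 = 1
P(hit 5) = (1 - 0)/(5 - 0) = 1/5 = 0.2000

0.2000


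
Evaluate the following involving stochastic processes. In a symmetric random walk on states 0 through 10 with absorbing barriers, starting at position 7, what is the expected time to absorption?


For symmetric RW on 0,...,N with absorbing barriers, E(i) = i*(N-i)
E(7) = 7 * 3 = 21

21


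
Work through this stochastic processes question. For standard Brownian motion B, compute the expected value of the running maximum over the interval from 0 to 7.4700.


E(max B(s)) = sqrt(2t/pi)
= sqrt(2*7.4700/pi)
= sqrt(4.7555)
= 2.1807

2.1807


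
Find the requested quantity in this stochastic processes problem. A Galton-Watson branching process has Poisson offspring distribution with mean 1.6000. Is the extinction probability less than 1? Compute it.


Since mu = 1.6000 > 1, extinction prob q < 1.
Solve s = exp(mu*(s-1)) iteratively.
q = 0.3580

0.3580


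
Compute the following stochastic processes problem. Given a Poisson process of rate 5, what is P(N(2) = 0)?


P(N(t)=k) = (lambda*t)^k * exp(-lambda*t) / k!
lambda*t = 10
= 10^0 * exp(-10) / 0!
= 1 * 4.5400e-05 / 1
= 4.5400e-05

4.5400e-05


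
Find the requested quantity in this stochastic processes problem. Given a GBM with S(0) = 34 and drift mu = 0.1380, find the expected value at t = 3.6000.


E[S(t)] = S(0) * exp(mu * t)
= 34 * exp(0.1380 * 3.6000)
= 34 * 1.6435
= 55.8774

55.8774


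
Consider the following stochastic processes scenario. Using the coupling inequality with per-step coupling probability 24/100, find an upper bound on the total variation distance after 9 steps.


TV distance bound <= (1-delta)^n
= (1 - 0.2400)^9
= 0.7600^9
= 0.0846

0.0846


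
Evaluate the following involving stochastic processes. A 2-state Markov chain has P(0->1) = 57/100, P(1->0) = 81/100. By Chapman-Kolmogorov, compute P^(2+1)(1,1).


P^3 = P^2 * P^1
Computing via matrix multiplication of the transition matrix.
Entry (1,1) of P^3 = 0.3808

0.3808


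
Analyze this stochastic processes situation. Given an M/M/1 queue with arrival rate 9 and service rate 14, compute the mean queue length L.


rho = 9/14 = 0.6429
L = rho/(1-rho)
= 0.6429/0.3571
= 1.8000

1.8000


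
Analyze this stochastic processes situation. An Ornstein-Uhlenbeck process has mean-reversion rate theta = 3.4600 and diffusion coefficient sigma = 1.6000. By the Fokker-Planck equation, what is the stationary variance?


Stationary variance = sigma^2 / (2*theta)
= 1.6000^2 / (2*3.4600)
= 2.5600 / 6.9200
= 0.3699

0.3699


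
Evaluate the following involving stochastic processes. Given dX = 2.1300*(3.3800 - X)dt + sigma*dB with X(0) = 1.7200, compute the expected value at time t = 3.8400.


E[X(t)] = mu + (X(0) - mu)*exp(-theta*t)
= 3.3800 + (1.7200 - 3.3800)*exp(-2.1300*3.8400)
= 3.3800 + -1.6600 * 2.8043e-04
= 3.3795

3.3795


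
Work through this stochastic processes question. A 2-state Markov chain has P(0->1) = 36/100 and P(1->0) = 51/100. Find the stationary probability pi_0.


Stationary distribution: pi_0 = p10/(p01+p10), pi_1 = p01/(p01+p10)
p01 = 0.3600, p10 = 0.5100
pi_0 = 0.5862

0.5862


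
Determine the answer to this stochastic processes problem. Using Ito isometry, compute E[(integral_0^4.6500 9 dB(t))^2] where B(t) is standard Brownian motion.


By Ito isometry: E[(int f dB)^2] = int f^2 dt
= 9^2 * 4.6500
= 81 * 4.6500 = 376.6500

376.6500


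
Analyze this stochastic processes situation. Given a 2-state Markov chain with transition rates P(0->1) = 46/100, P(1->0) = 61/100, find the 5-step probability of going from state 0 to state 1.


Computing P^5 by matrix multiplication.
P = [[0.5400, 0.4600], [0.6100, 0.3900]]
After raising P to the power 5:
P^5(0,1) = 0.4299

0.4299


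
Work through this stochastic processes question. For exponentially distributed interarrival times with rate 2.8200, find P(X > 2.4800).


P(X > t) = exp(-lambda * t)
= exp(-2.8200 * 2.4800)
= exp(-6.9936) = 9.1774e-04

9.1774e-04


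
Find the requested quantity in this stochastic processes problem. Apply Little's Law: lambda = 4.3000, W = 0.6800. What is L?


Little's Law: L = lambda * W
= 4.3000 * 0.6800
= 2.9240

2.9240


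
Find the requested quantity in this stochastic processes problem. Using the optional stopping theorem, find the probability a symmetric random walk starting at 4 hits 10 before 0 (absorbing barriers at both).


By optional stopping theorem: E(M at tau) = M(0) = 4
P(hit 10)*10 + P(hit 0)*0 = 4
P(hit 10) = (4 - 0)/(10 - 0) = 2/5 = 0.4000

0.4000


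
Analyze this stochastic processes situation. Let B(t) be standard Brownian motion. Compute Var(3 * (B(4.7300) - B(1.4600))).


Var(alpha*(B(t)-B(s))) = alpha^2 * (t-s)
= 3^2 * (4.7300 - 1.4600)
= 9 * 3.2700
= 29.4300

29.4300


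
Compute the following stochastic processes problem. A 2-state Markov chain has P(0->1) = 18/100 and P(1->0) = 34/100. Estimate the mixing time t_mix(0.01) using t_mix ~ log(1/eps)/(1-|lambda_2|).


lambda_2 = |1 - p01 - p10| = |1 - 0.1800 - 0.3400| = 0.4800
t_mix ~ log(1/eps)/(1 - |lambda_2|)
= log(100)/(1 - 0.4800) = 4.6052/0.5200
= 8.8561

8.8561


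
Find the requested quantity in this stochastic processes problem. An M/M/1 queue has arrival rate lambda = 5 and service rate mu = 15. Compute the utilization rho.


rho = lambda/mu
= 5/15
= 0.3333

0.3333


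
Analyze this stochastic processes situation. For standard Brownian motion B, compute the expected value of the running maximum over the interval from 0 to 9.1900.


E(max B(s)) = sqrt(2t/pi)
= sqrt(2*9.1900/pi)
= sqrt(5.8505)
= 2.4188

2.4188


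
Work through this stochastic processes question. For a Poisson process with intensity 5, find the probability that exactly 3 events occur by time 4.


P(N(t)=k) = (lambda*t)^k * exp(-lambda*t) / k!
lambda*t = 20
= 20^3 * exp(-20) / 3!
= 8000 * 2.0612e-09 / 6
= 2.7482e-06

2.7482e-06


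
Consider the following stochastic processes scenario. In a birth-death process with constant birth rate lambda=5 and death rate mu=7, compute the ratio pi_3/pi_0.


For birth-death process, pi_n/pi_0 = (lambda/mu)^n
= (5/7)^3
= 0.3644

0.3644


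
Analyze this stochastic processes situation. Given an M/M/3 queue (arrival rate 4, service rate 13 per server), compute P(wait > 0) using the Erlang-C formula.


a = lambda/mu = 0.3077
rho = a/c = 0.1026
Erlang-C formula applied:
C(c,a) = 0.0040

0.0040


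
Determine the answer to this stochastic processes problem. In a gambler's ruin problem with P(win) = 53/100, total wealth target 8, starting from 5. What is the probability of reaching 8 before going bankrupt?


Gambler's ruin formula:
r = q/p = 0.4700/0.5300 = 0.8868
P(win) = (1 - r^i)/(1 - r^N)
= (1 - 0.8868^5)/(1 - 0.8868^8)
= 0.7313

0.7313


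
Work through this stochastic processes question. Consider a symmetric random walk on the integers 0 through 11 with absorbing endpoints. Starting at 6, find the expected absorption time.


For symmetric RW on 0,...,N with absorbing barriers, E(i) = i*(N-i)
E(6) = 6 * 5 = 30

30


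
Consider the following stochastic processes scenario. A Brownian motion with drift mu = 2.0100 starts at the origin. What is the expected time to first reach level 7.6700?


Expected first passage time = a/mu
= 7.6700/2.0100
= 3.8159

3.8159


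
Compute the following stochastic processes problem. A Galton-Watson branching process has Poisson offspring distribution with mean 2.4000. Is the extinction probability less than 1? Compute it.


Since mu = 2.4000 > 1, extinction prob q < 1.
Solve s = exp(mu*(s-1)) iteratively.
q = 0.1214

0.1214


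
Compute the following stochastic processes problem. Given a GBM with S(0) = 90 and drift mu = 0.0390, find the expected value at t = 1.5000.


E[S(t)] = S(0) * exp(mu * t)
= 90 * exp(0.0390 * 1.5000)
= 90 * 1.0602
= 95.4220

95.4220


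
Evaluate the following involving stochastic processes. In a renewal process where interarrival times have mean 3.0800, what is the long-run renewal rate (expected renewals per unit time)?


Long-run renewal rate = 1/E(X)
= 1/3.0800
= 0.3247

0.3247


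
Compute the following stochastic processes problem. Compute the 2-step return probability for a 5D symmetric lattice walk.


P(return in 2 steps) = P(reverse first step) = 1/(2d)
= 1/10
= 0.1000

0.1000


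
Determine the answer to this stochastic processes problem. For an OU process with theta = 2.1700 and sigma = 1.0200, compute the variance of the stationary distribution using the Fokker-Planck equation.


Stationary variance = sigma^2 / (2*theta)
= 1.0200^2 / (2*2.1700)
= 1.0404 / 4.3400
= 0.2397

0.2397


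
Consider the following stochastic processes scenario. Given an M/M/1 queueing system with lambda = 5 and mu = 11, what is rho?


rho = lambda/mu
= 5/11
= 0.4545

0.4545


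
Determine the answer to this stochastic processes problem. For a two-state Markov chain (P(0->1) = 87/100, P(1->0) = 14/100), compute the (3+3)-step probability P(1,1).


P^6 = P^3 * P^3
Computing via matrix multiplication of the transition matrix.
Entry (1,1) of P^6 = 0.8614

0.8614


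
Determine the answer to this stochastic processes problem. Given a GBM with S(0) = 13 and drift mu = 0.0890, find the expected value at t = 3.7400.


E[S(t)] = S(0) * exp(mu * t)
= 13 * exp(0.0890 * 3.7400)
= 13 * 1.3950
= 18.1344

18.1344


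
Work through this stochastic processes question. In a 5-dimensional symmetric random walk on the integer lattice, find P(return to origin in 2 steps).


P(return in 2 steps) = P(reverse first step) = 1/(2d)
= 1/10
= 0.1000

0.1000


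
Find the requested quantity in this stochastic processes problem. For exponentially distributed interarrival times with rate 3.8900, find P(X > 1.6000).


P(X > t) = exp(-lambda * t)
= exp(-3.8900 * 1.6000)
= exp(-6.2240) = 0.0020

0.0020


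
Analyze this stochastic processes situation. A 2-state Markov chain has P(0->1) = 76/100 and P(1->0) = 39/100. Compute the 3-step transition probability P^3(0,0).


Computing P^3 by matrix multiplication.
P = [[0.2400, 0.7600], [0.3900, 0.6100]]
After raising P to the power 3:
P^3(0,0) = 0.3369

0.3369


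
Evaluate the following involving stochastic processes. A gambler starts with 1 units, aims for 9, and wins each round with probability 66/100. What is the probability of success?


Gambler's ruin formula:
r = q/p = 0.3400/0.6600 = 0.5152
P(win) = (1 - r^i)/(1 - r^N)
= (1 - 0.5152^1)/(1 - 0.5152^9)
= 0.4861

0.4861


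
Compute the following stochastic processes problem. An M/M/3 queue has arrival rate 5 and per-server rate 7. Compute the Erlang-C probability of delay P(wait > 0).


a = lambda/mu = 0.7143
rho = a/c = 0.2381
Erlang-C formula applied:
C(c,a) = 0.0389

0.0389


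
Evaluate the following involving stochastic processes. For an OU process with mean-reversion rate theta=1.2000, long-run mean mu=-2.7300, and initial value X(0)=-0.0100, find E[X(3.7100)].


E[X(t)] = mu + (X(0) - mu)*exp(-theta*t)
= -2.7300 + (-0.0100 - -2.7300)*exp(-1.2000*3.7100)
= -2.7300 + 2.7200 * 0.0117
= -2.6983

-2.6983


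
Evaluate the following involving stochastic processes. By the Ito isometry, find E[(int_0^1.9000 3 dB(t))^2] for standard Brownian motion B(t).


By Ito isometry: E[(int f dB)^2] = int f^2 dt
= 3^2 * 1.9000
= 9 * 1.9000 = 17.1000

17.1000


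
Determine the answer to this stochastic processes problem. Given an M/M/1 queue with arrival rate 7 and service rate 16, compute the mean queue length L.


rho = 7/16 = 0.4375
L = rho/(1-rho)
= 0.4375/0.5625
= 0.7778

0.7778


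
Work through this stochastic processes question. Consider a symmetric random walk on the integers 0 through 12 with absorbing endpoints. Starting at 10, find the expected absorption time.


For symmetric RW on 0,...,N with absorbing barriers, E(i) = i*(N-i)
E(10) = 10 * 2 = 20

20


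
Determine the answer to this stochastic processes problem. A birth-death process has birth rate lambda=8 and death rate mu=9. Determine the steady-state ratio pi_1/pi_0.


For birth-death process, pi_n/pi_0 = (lambda/mu)^n
= (8/9)^1
= 0.8889

0.8889


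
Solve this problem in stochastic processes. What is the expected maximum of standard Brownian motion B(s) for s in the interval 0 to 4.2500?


E(max B(s)) = sqrt(2t/pi)
= sqrt(2*4.2500/pi)
= sqrt(2.7056)
= 1.6449

1.6449


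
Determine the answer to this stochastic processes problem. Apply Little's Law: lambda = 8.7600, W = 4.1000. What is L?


Little's Law: L = lambda * W
= 8.7600 * 4.1000
= 35.9160

35.9160


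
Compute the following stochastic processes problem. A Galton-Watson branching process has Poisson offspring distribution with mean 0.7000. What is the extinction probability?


Since mu = 0.7000 <= 1, extinction probability = 1.

1.0000


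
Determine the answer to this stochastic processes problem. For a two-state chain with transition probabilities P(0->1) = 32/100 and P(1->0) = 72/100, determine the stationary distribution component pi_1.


Stationary distribution: pi_0 = p10/(p01+p10), pi_1 = p01/(p01+p10)
p01 = 0.3200, p10 = 0.7200
pi_1 = 0.3077

0.3077


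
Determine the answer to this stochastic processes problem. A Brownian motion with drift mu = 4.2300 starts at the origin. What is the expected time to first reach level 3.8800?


Expected first passage time = a/mu
= 3.8800/4.2300
= 0.9173

0.9173


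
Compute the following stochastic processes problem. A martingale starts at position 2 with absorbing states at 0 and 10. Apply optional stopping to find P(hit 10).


By optional stopping theorem: E(M at tau) = M(0) = 2
P(hit 10)*10 + P(hit 0)*0 = 2
P(hit 10) = (2 - 0)/(10 - 0) = 1/5 = 0.2000

0.2000


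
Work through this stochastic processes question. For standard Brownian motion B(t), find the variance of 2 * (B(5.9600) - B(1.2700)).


Var(alpha*(B(t)-B(s))) = alpha^2 * (t-s)
= 2^2 * (5.9600 - 1.2700)
= 4 * 4.6900
= 18.7600

18.7600


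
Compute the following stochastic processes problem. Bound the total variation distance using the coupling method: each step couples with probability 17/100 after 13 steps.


TV distance bound <= (1-delta)^n
= (1 - 0.1700)^13
= 0.8300^13
= 0.0887

0.0887


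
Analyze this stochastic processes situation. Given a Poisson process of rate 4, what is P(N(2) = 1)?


P(N(t)=k) = (lambda*t)^k * exp(-lambda*t) / k!
lambda*t = 8
= 8^1 * exp(-8) / 1!
= 8 * 3.3546e-04 / 1
= 0.0027

0.0027


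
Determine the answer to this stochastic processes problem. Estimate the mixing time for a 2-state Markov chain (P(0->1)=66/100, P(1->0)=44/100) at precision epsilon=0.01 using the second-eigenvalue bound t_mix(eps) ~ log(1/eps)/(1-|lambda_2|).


lambda_2 = |1 - p01 - p10| = |1 - 0.6600 - 0.4400| = 0.1000
t_mix ~ log(1/eps)/(1 - |lambda_2|)
= log(100)/(1 - 0.1000) = 4.6052/0.9000
= 5.1169

5.1169


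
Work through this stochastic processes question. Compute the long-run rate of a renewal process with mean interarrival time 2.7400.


Long-run renewal rate = 1/E(X)
= 1/2.7400
= 0.3650

0.3650


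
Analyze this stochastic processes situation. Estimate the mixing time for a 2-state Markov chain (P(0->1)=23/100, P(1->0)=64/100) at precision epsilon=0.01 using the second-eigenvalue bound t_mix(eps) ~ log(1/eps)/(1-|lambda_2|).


lambda_2 = |1 - p01 - p10| = |1 - 0.2300 - 0.6400| = 0.1300
t_mix ~ log(1/eps)/(1 - |lambda_2|)
= log(100)/(1 - 0.1300) = 4.6052/0.8700
= 5.2933

5.2933


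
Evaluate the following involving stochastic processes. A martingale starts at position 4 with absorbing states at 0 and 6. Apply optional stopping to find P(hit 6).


By optional stopping theorem: E(M at tau) = M(0) = 4
P(hit 6)*6 + P(hit 0)*0 = 4
P(hit 6) = (4 - 0)/(6 - 0) = 2/3 = 0.6667

0.6667


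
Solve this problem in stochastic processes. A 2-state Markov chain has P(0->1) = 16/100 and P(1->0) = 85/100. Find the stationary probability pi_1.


Stationary distribution: pi_0 = p10/(p01+p10), pi_1 = p01/(p01+p10)
p01 = 0.1600, p10 = 0.8500
pi_1 = 0.1584

0.1584


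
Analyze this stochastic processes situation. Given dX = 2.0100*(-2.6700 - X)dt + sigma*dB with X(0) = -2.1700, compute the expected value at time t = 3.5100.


E[X(t)] = mu + (X(0) - mu)*exp(-theta*t)
= -2.6700 + (-2.1700 - -2.6700)*exp(-2.0100*3.5100)
= -2.6700 + 0.5000 * 8.6300e-04
= -2.6696

-2.6696


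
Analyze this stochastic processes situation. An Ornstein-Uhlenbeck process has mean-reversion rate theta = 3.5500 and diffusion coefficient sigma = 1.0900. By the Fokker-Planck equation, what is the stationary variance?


Stationary variance = sigma^2 / (2*theta)
= 1.0900^2 / (2*3.5500)
= 1.1881 / 7.1000
= 0.1673

0.1673


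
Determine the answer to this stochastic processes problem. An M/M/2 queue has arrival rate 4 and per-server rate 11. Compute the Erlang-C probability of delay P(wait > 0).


a = lambda/mu = 0.3636
rho = a/c = 0.1818
Erlang-C formula applied:
C(c,a) = 0.0559

0.0559


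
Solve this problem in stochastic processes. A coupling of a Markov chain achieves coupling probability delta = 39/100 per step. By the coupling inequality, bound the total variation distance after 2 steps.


TV distance bound <= (1-delta)^n
= (1 - 0.3900)^2
= 0.6100^2
= 0.3721

0.3721


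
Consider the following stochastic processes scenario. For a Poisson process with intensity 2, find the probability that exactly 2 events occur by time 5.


P(N(t)=k) = (lambda*t)^k * exp(-lambda*t) / k!
lambda*t = 10
= 10^2 * exp(-10) / 2!
= 100 * 4.5400e-05 / 2
= 0.0023

0.0023


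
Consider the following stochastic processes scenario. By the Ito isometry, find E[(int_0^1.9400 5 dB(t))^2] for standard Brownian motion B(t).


By Ito isometry: E[(int f dB)^2] = int f^2 dt
= 5^2 * 1.9400
= 25 * 1.9400 = 48.5000

48.5000


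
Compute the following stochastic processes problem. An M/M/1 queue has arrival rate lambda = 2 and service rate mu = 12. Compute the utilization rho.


rho = lambda/mu
= 2/12
= 0.1667

0.1667


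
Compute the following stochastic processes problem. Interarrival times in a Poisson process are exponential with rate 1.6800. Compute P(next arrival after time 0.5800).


P(X > t) = exp(-lambda * t)
= exp(-1.6800 * 0.5800)
= exp(-0.9744) = 0.3774

0.3774


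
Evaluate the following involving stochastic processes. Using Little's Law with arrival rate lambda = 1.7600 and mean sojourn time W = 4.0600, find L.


Little's Law: L = lambda * W
= 1.7600 * 4.0600
= 7.1456

7.1456


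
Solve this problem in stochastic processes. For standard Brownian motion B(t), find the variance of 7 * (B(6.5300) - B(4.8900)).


Var(alpha*(B(t)-B(s))) = alpha^2 * (t-s)
= 7^2 * (6.5300 - 4.8900)
= 49 * 1.6400
= 80.3600

80.3600


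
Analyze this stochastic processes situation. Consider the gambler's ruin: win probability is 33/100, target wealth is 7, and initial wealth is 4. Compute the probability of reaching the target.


Gambler's ruin formula:
r = q/p = 0.6700/0.3300 = 2.0303
P(win) = (1 - r^i)/(1 - r^N)
= (1 - 2.0303^4)/(1 - 2.0303^7)
= 0.1133

0.1133


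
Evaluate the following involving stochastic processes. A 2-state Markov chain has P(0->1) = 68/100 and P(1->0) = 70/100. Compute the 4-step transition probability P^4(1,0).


Computing P^4 by matrix multiplication.
P = [[0.3200, 0.6800], [0.7000, 0.3000]]
After raising P to the power 4:
P^4(1,0) = 0.4967

0.4967


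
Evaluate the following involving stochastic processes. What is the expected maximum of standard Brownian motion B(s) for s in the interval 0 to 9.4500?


E(max B(s)) = sqrt(2t/pi)
= sqrt(2*9.4500/pi)
= sqrt(6.0161)
= 2.4528

2.4528


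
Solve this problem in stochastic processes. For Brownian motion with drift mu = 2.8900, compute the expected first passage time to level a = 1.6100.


Expected first passage time = a/mu
= 1.6100/2.8900
= 0.5571

0.5571


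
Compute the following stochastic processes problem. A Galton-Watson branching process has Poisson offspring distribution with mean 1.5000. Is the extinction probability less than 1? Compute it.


Since mu = 1.5000 > 1, extinction prob q < 1.
Solve s = exp(mu*(s-1)) iteratively.
q = 0.4172

0.4172


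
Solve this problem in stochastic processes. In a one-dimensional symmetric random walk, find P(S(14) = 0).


P(S(14) = 0) = C(14,7) / 4^7
= 3432 / 16384
= 0.2095

0.2095


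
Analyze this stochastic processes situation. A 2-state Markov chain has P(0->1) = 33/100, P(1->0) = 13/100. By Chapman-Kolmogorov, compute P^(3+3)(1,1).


P^6 = P^3 * P^3
Computing via matrix multiplication of the transition matrix.
Entry (1,1) of P^6 = 0.7244

0.7244


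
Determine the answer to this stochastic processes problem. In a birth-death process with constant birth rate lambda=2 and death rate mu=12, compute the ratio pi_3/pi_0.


For birth-death process, pi_n/pi_0 = (lambda/mu)^n
= (2/12)^3
= 0.0046

0.0046
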